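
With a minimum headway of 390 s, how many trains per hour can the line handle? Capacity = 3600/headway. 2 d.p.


Capacity = 3600 / headway
Capacity = 3600 / 390
Capacity = 9.23 trains/hour

9.23


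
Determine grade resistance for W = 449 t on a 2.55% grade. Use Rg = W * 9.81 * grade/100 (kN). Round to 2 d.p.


Rg = W * 9.81 * grade / 100
Rg = 449 * 9.81 * 2.55 / 100
Rg = 4404.69 * 0.0255
Rg = 112.32 kN

112.32


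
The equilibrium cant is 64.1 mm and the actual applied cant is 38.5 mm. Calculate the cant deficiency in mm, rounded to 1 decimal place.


Cant deficiency = equilibrium cant - actual cant
CD = 64.1 - 38.5
CD = 25.6 mm

25.6


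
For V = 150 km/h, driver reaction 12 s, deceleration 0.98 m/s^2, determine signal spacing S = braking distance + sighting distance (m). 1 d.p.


V = 150 / 3.6 = 41.6667 m/s
Braking distance = 41.6667^2 / (2*0.98) = 885.771 m
Sighting distance = 41.6667 * 12 = 500.0 m
S = 885.771 + 500.0 = 1385.8 m

1385.8


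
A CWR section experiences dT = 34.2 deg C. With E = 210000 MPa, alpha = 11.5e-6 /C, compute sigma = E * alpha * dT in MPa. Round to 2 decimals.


sigma = E * alpha * dT
sigma = 210000 * 11.5e-6 * 34.2
sigma = 2.415 * 34.2
sigma = 82.59 MPa

82.59


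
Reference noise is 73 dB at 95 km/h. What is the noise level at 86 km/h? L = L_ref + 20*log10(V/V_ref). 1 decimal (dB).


V/V_ref = 86 / 95 = 0.905263
log10(0.905263) = -0.043225
20 * -0.043225 = -0.8645
L = 73 + -0.8645 = 72.1 dB

72.1


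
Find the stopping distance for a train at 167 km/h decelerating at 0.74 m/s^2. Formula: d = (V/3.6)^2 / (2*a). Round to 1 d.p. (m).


Convert speed: V = 167 / 3.6 = 46.3889 m/s
V^2 = 2151.929
d = 2151.929 / (2 * 0.74)
d = 2151.929 / 1.48
d = 1454.0 m

1454.0


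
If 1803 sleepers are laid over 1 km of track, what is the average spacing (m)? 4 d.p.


Spacing = 1000 m / number of sleepers
Spacing = 1000 / 1803
Spacing = 0.5546 m

0.5546


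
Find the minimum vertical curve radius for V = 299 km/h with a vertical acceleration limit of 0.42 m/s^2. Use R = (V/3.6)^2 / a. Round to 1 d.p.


Convert speed: V = 299 / 3.6 = 83.0556 m/s
V^2 = 6898.2253 m^2/s^2
R_v = 6898.2253 / 0.42
R_v = 16424.3 m

16424.3


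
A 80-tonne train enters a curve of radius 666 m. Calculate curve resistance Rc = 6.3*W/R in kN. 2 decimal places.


Rc = 6.3 * W / R
Rc = 6.3 * 80 / 666
Rc = 504.0 / 666
Rc = 0.76 kN

0.76


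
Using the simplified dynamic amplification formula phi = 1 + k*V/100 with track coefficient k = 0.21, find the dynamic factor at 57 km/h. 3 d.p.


phi = 1 + k * V / 100
phi = 1 + 0.21 * 57 / 100
phi = 1 + 0.1197
phi = 1.120

1.120


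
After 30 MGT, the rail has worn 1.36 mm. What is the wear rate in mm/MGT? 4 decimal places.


Wear rate = total wear / cumulative tonnage
Rate = 1.36 / 30
Rate = 0.0453 mm/MGT

0.0453


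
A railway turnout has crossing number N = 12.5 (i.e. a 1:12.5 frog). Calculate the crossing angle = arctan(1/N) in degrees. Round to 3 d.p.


1/N = 1/12.5 = 0.08
angle = arctan(0.08) = 0.07983 rad
angle = 0.07983 * 180/pi = 4.574 degrees

4.574


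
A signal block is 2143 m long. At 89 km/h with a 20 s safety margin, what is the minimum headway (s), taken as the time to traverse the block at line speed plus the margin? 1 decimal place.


V = 89 / 3.6 = 24.7222 m/s
Block traversal time = 2143 / 24.7222 = 86.6831 s
Headway = 86.6831 + 20
Headway = 106.7 s

106.7


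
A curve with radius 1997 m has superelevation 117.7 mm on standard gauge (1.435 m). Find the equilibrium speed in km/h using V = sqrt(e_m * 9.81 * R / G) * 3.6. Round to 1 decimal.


Convert cant: e = 117.7 mm = 0.1177 m
V_ms = sqrt(0.1177 * 9.81 * 1997 / 1.435)
V_ms = sqrt(1606.836299) = 40.0854 m/s
V = 40.0854 * 3.6 = 144.3 km/h

144.3


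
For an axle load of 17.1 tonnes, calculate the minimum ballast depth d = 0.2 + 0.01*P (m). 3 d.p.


d = 0.2 + 0.01 * 17.1
d = 0.2 + 0.171
d = 0.371 m

0.371


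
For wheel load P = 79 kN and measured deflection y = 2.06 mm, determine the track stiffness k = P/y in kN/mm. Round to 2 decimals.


Track stiffness k = P / y
k = 79 / 2.06
k = 38.35 kN/mm

38.35


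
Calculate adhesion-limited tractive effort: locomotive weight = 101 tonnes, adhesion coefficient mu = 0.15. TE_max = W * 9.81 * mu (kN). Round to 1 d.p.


TE_max = W * g * mu
TE_max = 101 * 9.81 * 0.15
TE_max = 990.81 * 0.15
TE_max = 148.6 kN

148.6


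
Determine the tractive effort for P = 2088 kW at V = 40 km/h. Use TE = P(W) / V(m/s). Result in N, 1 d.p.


Convert: P = 2088 kW = 2088000 W
V = 40 / 3.6 = 11.1111 m/s
TE = 2088000 / 11.1111
TE = 187920.0 N

187920.0


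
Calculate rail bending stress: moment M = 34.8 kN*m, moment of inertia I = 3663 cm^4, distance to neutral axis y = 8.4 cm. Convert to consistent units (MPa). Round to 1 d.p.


Convert units:
M = 34.8 kN*m = 34800000 N*mm
y = 8.4 cm = 84 mm
I = 3663 cm^4 = 36630000 mm^4
sigma = 34800000 * 84 / 36630000
sigma = 79.8 MPa

79.8


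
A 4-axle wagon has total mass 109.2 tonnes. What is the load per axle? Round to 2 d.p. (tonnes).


Load per axle = total weight / number of axles
Load = 109.2 / 4
Load = 27.30 tonnes

27.30


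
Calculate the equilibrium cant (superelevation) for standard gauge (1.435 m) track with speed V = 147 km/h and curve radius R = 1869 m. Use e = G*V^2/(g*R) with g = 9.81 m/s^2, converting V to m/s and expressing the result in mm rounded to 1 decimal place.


Convert speed: V = 147 / 3.6 = 40.8333 m/s
Apply formula: e = 1.435 * 40.8333^2 / (9.81 * 1869)
e = 1.435 * 1667.3611 / 18334.89
e = 0.130498 m = 130.5 mm

130.5


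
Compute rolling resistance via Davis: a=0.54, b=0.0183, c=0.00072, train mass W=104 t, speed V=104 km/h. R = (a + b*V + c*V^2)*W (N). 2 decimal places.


b*V = 0.0183 * 104 = 1.9032
c*V^2 = 0.00072 * 10816 = 7.78752
R_per_t = 0.54 + 1.9032 + 7.78752 = 10.23072 N/t
R_total = 10.23072 * 104 = 1063.99 N

1063.99


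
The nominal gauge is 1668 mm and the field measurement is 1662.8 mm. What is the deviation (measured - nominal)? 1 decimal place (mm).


Deviation = measured - nominal
Deviation = 1662.8 - 1668
Deviation = -5.2 mm

-5.2


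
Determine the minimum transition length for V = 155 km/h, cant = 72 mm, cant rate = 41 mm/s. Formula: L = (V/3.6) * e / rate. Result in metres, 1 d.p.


Convert speed: V = 155 / 3.6 = 43.0556 m/s
L = 43.0556 * 72 / 41
L = 3100.0 / 41
L = 75.6 m

75.6


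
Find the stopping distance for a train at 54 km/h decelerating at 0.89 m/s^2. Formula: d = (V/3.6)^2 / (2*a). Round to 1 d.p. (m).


Convert speed: V = 54 / 3.6 = 15.0 m/s
V^2 = 225.0
d = 225.0 / (2 * 0.89)
d = 225.0 / 1.78
d = 126.4 m

126.4


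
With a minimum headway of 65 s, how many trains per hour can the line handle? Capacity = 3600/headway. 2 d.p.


Capacity = 3600 / headway
Capacity = 3600 / 65
Capacity = 55.38 trains/hour

55.38


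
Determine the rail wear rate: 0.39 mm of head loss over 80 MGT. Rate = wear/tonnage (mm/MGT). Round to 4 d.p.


Wear rate = total wear / cumulative tonnage
Rate = 0.39 / 80
Rate = 0.0049 mm/MGT

0.0049


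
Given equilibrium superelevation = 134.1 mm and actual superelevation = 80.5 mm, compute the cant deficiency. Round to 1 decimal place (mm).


Cant deficiency = equilibrium cant - actual cant
CD = 134.1 - 80.5
CD = 53.6 mm

53.6


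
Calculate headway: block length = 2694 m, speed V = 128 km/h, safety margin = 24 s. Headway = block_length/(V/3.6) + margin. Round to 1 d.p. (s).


V = 128 / 3.6 = 35.5556 m/s
Block traversal time = 2694 / 35.5556 = 75.7687 s
Headway = 75.7687 + 24
Headway = 99.8 s

99.8


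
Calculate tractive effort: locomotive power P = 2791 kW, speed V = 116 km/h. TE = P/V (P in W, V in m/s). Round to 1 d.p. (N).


Convert: P = 2791 kW = 2791000 W
V = 116 / 3.6 = 32.2222 m/s
TE = 2791000 / 32.2222
TE = 86617.2 N

86617.2


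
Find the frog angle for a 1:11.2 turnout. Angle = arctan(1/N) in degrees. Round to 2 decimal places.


1/N = 1/11.2 = 0.089286
angle = arctan(0.089286) = 0.08905 rad
angle = 0.08905 * 180/pi = 5.10 degrees

5.10


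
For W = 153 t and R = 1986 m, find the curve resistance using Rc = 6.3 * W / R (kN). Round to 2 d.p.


Rc = 6.3 * W / R
Rc = 6.3 * 153 / 1986
Rc = 963.9 / 1986
Rc = 0.49 kN

0.49


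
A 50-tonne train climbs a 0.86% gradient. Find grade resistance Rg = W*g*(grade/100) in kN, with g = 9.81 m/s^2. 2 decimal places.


Rg = W * 9.81 * grade / 100
Rg = 50 * 9.81 * 0.86 / 100
Rg = 490.5 * 0.0086
Rg = 4.22 kN

4.22


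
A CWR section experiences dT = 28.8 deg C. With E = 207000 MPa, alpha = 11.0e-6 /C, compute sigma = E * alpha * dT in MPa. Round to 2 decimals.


sigma = E * alpha * dT
sigma = 207000 * 11.0e-6 * 28.8
sigma = 2.277 * 28.8
sigma = 65.58 MPa

65.58


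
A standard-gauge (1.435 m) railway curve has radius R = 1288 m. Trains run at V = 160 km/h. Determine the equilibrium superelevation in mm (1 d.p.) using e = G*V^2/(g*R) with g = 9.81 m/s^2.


Convert speed: V = 160 / 3.6 = 44.4444 m/s
Apply formula: e = 1.435 * 44.4444^2 / (9.81 * 1288)
e = 1.435 * 1975.3086 / 12635.28
e = 0.224338 m = 224.3 mm

224.3


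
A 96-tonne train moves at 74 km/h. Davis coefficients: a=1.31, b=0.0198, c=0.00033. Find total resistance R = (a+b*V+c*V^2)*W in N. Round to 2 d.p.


b*V = 0.0198 * 74 = 1.4652
c*V^2 = 0.00033 * 5476 = 1.80708
R_per_t = 1.31 + 1.4652 + 1.80708 = 4.58228 N/t
R_total = 4.58228 * 96 = 439.90 N

439.90


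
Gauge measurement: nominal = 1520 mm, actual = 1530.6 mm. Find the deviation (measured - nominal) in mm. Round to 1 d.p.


Deviation = measured - nominal
Deviation = 1530.6 - 1520
Deviation = 10.6 mm

10.6


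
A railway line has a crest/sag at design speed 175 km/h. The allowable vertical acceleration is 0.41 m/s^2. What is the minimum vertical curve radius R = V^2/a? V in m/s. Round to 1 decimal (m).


Convert speed: V = 175 / 3.6 = 48.6111 m/s
V^2 = 2363.0401 m^2/s^2
R_v = 2363.0401 / 0.41
R_v = 5763.5 m

5763.5


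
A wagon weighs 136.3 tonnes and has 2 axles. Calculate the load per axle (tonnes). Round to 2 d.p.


Load per axle = total weight / number of axles
Load = 136.3 / 2
Load = 68.15 tonnes

68.15


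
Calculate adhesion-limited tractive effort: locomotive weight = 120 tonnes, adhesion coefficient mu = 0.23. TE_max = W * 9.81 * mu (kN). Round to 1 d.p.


TE_max = W * g * mu
TE_max = 120 * 9.81 * 0.23
TE_max = 1177.2 * 0.23
TE_max = 270.8 kN

270.8


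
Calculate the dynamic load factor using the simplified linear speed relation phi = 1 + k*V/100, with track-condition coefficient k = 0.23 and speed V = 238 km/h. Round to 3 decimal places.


phi = 1 + k * V / 100
phi = 1 + 0.23 * 238 / 100
phi = 1 + 0.5474
phi = 1.547

1.547


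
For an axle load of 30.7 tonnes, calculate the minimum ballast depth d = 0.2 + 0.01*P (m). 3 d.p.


d = 0.2 + 0.01 * 30.7
d = 0.2 + 0.307
d = 0.507 m

0.507


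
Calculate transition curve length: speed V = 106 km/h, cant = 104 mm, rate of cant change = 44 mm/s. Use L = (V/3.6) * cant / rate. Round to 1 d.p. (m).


Convert speed: V = 106 / 3.6 = 29.4444 m/s
L = 29.4444 * 104 / 44
L = 3062.2222 / 44
L = 69.6 m

69.6


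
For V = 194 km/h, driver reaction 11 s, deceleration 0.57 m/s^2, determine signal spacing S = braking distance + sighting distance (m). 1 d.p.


V = 194 / 3.6 = 53.8889 m/s
Braking distance = 53.8889^2 / (2*0.57) = 2547.3793 m
Sighting distance = 53.8889 * 11 = 592.7778 m
S = 2547.3793 + 592.7778 = 3140.2 m

3140.2


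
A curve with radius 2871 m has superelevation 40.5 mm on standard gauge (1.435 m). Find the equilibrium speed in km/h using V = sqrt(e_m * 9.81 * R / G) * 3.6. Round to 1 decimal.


Convert cant: e = 40.5 mm = 0.0405 m
V_ms = sqrt(0.0405 * 9.81 * 2871 / 1.435)
V_ms = sqrt(794.886868) = 28.1937 m/s
V = 28.1937 * 3.6 = 101.5 km/h

101.5


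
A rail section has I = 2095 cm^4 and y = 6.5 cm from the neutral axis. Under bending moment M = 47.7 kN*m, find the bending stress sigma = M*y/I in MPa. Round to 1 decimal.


Convert units:
M = 47.7 kN*m = 47700000 N*mm
y = 6.5 cm = 65 mm
I = 2095 cm^4 = 20950000 mm^4
sigma = 47700000 * 65 / 20950000
sigma = 148.0 MPa

148.0


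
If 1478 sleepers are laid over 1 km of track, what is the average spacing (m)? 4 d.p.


Spacing = 1000 m / number of sleepers
Spacing = 1000 / 1478
Spacing = 0.6766 m

0.6766


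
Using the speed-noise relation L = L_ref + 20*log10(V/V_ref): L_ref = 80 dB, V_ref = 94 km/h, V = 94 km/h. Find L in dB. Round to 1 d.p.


V/V_ref = 94 / 94 = 1.0
log10(1.0) = 0.0
20 * 0.0 = 0.0
L = 80 + 0.0 = 80.0 dB

80.0


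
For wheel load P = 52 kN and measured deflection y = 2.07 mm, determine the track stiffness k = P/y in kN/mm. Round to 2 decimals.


Track stiffness k = P / y
k = 52 / 2.07
k = 25.12 kN/mm

25.12


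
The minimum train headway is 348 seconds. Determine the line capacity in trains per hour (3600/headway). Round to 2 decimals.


Capacity = 3600 / headway
Capacity = 3600 / 348
Capacity = 10.34 trains/hour

10.34


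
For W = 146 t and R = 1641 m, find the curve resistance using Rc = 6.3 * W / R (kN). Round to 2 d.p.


Rc = 6.3 * W / R
Rc = 6.3 * 146 / 1641
Rc = 919.8 / 1641
Rc = 0.56 kN

0.56


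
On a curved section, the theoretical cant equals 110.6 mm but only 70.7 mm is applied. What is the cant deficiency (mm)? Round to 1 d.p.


Cant deficiency = equilibrium cant - actual cant
CD = 110.6 - 70.7
CD = 39.9 mm

39.9


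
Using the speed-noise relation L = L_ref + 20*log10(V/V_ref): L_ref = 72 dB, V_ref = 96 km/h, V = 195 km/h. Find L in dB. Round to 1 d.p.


V/V_ref = 195 / 96 = 2.03125
log10(2.03125) = 0.307763
20 * 0.307763 = 6.1553
L = 72 + 6.1553 = 78.2 dB

78.2


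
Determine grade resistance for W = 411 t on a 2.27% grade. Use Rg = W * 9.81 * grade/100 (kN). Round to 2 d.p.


Rg = W * 9.81 * grade / 100
Rg = 411 * 9.81 * 2.27 / 100
Rg = 4031.91 * 0.0227
Rg = 91.52 kN

91.52


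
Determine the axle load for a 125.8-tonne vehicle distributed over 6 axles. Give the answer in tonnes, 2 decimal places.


Load per axle = total weight / number of axles
Load = 125.8 / 6
Load = 20.97 tonnes

20.97


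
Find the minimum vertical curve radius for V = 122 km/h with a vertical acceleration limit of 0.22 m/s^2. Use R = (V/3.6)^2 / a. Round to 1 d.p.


Convert speed: V = 122 / 3.6 = 33.8889 m/s
V^2 = 1148.4568 m^2/s^2
R_v = 1148.4568 / 0.22
R_v = 5220.3 m

5220.3


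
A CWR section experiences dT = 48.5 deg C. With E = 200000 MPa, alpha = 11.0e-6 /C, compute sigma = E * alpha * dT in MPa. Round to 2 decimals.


sigma = E * alpha * dT
sigma = 200000 * 11.0e-6 * 48.5
sigma = 2.2 * 48.5
sigma = 106.70 MPa

106.70


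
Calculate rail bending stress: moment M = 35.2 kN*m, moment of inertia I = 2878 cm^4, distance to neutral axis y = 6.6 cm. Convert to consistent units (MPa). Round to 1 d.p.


Convert units:
M = 35.2 kN*m = 35200000 N*mm
y = 6.6 cm = 66 mm
I = 2878 cm^4 = 28780000 mm^4
sigma = 35200000 * 66 / 28780000
sigma = 80.7 MPa

80.7


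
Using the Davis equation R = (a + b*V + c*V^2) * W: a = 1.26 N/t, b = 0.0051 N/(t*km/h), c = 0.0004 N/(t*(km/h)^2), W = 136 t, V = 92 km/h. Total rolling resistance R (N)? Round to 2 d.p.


b*V = 0.0051 * 92 = 0.4692
c*V^2 = 0.0004 * 8464 = 3.3856
R_per_t = 1.26 + 0.4692 + 3.3856 = 5.1148 N/t
R_total = 5.1148 * 136 = 695.61 N

695.61


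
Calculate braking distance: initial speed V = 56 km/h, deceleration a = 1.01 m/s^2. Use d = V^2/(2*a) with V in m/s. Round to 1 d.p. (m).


Convert speed: V = 56 / 3.6 = 15.5556 m/s
V^2 = 241.9753
d = 241.9753 / (2 * 1.01)
d = 241.9753 / 2.02
d = 119.8 m

119.8


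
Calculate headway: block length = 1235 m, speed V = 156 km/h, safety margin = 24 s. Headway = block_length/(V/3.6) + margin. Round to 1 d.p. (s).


V = 156 / 3.6 = 43.3333 m/s
Block traversal time = 1235 / 43.3333 = 28.5 s
Headway = 28.5 + 24
Headway = 52.5 s

52.5


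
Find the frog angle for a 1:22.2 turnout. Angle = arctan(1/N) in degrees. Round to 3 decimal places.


1/N = 1/22.2 = 0.045045
angle = arctan(0.045045) = 0.045015 rad
angle = 0.045015 * 180/pi = 2.579 degrees

2.579


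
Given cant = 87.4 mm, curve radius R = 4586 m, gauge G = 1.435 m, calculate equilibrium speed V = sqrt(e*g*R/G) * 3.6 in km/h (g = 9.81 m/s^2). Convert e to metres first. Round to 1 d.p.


Convert cant: e = 87.4 mm = 0.0874 m
V_ms = sqrt(0.0874 * 9.81 * 4586 / 1.435)
V_ms = sqrt(2740.075877) = 52.3457 m/s
V = 52.3457 * 3.6 = 188.4 km/h

188.4


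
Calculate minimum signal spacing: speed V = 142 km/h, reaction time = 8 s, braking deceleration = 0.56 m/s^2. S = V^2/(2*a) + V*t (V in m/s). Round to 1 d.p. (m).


V = 142 / 3.6 = 39.4444 m/s
Braking distance = 39.4444^2 / (2*0.56) = 1389.1645 m
Sighting distance = 39.4444 * 8 = 315.5556 m
S = 1389.1645 + 315.5556 = 1704.7 m

1704.7


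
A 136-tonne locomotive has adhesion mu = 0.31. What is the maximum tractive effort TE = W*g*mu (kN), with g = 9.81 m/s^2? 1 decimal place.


TE_max = W * g * mu
TE_max = 136 * 9.81 * 0.31
TE_max = 1334.16 * 0.31
TE_max = 413.6 kN

413.6


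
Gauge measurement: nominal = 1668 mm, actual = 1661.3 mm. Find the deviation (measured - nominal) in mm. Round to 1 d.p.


Deviation = measured - nominal
Deviation = 1661.3 - 1668
Deviation = -6.7 mm

-6.7


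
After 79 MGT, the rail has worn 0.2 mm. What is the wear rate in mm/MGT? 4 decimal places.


Wear rate = total wear / cumulative tonnage
Rate = 0.2 / 79
Rate = 0.0025 mm/MGT

0.0025


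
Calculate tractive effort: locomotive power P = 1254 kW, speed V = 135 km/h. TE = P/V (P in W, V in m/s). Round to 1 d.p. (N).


Convert: P = 1254 kW = 1254000 W
V = 135 / 3.6 = 37.5 m/s
TE = 1254000 / 37.5
TE = 33440.0 N

33440.0


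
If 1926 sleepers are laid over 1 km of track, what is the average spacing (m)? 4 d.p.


Spacing = 1000 m / number of sleepers
Spacing = 1000 / 1926
Spacing = 0.5192 m

0.5192


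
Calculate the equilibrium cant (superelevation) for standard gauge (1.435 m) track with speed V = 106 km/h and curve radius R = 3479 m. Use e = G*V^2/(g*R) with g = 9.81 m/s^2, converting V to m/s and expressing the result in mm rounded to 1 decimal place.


Convert speed: V = 106 / 3.6 = 29.4444 m/s
Apply formula: e = 1.435 * 29.4444^2 / (9.81 * 3479)
e = 1.435 * 866.9753 / 34128.99
e = 0.036453 m = 36.5 mm

36.5


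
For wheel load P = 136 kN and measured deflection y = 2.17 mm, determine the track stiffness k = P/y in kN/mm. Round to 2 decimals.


Track stiffness k = P / y
k = 136 / 2.17
k = 62.67 kN/mm

62.67


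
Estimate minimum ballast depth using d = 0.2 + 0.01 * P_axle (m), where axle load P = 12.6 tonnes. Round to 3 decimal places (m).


d = 0.2 + 0.01 * 12.6
d = 0.2 + 0.126
d = 0.326 m

0.326


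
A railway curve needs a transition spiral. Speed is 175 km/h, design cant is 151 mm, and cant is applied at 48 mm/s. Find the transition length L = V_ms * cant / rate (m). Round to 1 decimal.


Convert speed: V = 175 / 3.6 = 48.6111 m/s
L = 48.6111 * 151 / 48
L = 7340.2778 / 48
L = 152.9 m

152.9


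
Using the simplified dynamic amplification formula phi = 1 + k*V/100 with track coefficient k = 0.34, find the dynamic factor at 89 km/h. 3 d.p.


phi = 1 + k * V / 100
phi = 1 + 0.34 * 89 / 100
phi = 1 + 0.3026
phi = 1.303

1.303


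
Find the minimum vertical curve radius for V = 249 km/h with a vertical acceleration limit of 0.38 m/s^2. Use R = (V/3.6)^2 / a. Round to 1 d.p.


Convert speed: V = 249 / 3.6 = 69.1667 m/s
V^2 = 4784.0278 m^2/s^2
R_v = 4784.0278 / 0.38
R_v = 12589.5 m

12589.5


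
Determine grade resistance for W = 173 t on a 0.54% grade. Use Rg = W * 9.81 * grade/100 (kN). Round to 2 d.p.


Rg = W * 9.81 * grade / 100
Rg = 173 * 9.81 * 0.54 / 100
Rg = 1697.13 * 0.0054
Rg = 9.16 kN

9.16


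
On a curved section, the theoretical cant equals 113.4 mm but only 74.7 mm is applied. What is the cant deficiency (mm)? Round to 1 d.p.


Cant deficiency = equilibrium cant - actual cant
CD = 113.4 - 74.7
CD = 38.7 mm

38.7


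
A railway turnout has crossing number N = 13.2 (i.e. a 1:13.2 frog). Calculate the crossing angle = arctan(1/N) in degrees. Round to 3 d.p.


1/N = 1/13.2 = 0.075758
angle = arctan(0.075758) = 0.075613 rad
angle = 0.075613 * 180/pi = 4.332 degrees

4.332


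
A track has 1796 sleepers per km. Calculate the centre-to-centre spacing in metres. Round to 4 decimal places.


Spacing = 1000 m / number of sleepers
Spacing = 1000 / 1796
Spacing = 0.5568 m

0.5568


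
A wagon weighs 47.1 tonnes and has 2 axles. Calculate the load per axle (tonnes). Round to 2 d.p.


Load per axle = total weight / number of axles
Load = 47.1 / 2
Load = 23.55 tonnes

23.55


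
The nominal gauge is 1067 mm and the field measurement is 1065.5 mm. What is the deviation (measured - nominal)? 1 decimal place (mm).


Deviation = measured - nominal
Deviation = 1065.5 - 1067
Deviation = -1.5 mm

-1.5


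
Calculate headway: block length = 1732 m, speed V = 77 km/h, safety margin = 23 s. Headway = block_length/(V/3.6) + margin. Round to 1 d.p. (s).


V = 77 / 3.6 = 21.3889 m/s
Block traversal time = 1732 / 21.3889 = 80.9766 s
Headway = 80.9766 + 23
Headway = 104.0 s

104.0


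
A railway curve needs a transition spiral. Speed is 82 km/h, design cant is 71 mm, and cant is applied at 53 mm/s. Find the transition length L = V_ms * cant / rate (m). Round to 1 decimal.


Convert speed: V = 82 / 3.6 = 22.7778 m/s
L = 22.7778 * 71 / 53
L = 1617.2222 / 53
L = 30.5 m

30.5


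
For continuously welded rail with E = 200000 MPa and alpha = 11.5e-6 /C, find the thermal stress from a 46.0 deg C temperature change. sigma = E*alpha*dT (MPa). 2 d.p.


sigma = E * alpha * dT
sigma = 200000 * 11.5e-6 * 46.0
sigma = 2.3 * 46.0
sigma = 105.80 MPa

105.80


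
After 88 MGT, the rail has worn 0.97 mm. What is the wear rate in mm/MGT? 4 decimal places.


Wear rate = total wear / cumulative tonnage
Rate = 0.97 / 88
Rate = 0.0110 mm/MGT

0.0110


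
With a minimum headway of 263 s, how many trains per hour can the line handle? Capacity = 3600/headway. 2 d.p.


Capacity = 3600 / headway
Capacity = 3600 / 263
Capacity = 13.69 trains/hour

13.69


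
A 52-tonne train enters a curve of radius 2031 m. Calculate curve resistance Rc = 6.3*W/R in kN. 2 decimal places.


Rc = 6.3 * W / R
Rc = 6.3 * 52 / 2031
Rc = 327.6 / 2031
Rc = 0.16 kN

0.16


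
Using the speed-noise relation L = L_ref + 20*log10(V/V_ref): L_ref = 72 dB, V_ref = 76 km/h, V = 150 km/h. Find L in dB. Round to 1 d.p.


V/V_ref = 150 / 76 = 1.973684
log10(1.973684) = 0.295278
20 * 0.295278 = 5.9056
L = 72 + 5.9056 = 77.9 dB

77.9


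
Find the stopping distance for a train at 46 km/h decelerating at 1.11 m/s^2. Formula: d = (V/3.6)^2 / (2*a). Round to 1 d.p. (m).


Convert speed: V = 46 / 3.6 = 12.7778 m/s
V^2 = 163.2716
d = 163.2716 / (2 * 1.11)
d = 163.2716 / 2.22
d = 73.5 m

73.5


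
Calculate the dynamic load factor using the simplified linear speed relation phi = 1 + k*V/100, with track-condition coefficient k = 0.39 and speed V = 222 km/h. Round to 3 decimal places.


phi = 1 + k * V / 100
phi = 1 + 0.39 * 222 / 100
phi = 1 + 0.8658
phi = 1.866

1.866


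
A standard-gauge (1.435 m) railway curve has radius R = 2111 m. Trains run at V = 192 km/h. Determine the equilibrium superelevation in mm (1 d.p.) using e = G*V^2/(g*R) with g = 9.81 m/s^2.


Convert speed: V = 192 / 3.6 = 53.3333 m/s
Apply formula: e = 1.435 * 53.3333^2 / (9.81 * 2111)
e = 1.435 * 2844.4444 / 20708.91
e = 0.197102 m = 197.1 mm

197.1


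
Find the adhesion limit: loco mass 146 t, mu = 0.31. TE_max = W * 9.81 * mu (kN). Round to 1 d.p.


TE_max = W * g * mu
TE_max = 146 * 9.81 * 0.31
TE_max = 1432.26 * 0.31
TE_max = 444.0 kN

444.0


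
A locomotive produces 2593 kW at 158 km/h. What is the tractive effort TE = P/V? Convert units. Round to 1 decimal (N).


Convert: P = 2593 kW = 2593000 W
V = 158 / 3.6 = 43.8889 m/s
TE = 2593000 / 43.8889
TE = 59081.0 N

59081.0


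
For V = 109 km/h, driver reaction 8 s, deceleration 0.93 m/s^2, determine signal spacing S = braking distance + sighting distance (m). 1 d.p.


V = 109 / 3.6 = 30.2778 m/s
Braking distance = 30.2778^2 / (2*0.93) = 492.873 m
Sighting distance = 30.2778 * 8 = 242.2222 m
S = 492.873 + 242.2222 = 735.1 m

735.1


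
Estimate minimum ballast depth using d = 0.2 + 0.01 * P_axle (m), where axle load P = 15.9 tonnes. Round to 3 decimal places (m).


d = 0.2 + 0.01 * 15.9
d = 0.2 + 0.159
d = 0.359 m

0.359


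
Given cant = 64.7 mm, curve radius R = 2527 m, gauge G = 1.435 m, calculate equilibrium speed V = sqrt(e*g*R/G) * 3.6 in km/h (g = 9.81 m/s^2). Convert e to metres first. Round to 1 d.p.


Convert cant: e = 64.7 mm = 0.0647 m
V_ms = sqrt(0.0647 * 9.81 * 2527 / 1.435)
V_ms = sqrt(1117.703546) = 33.4321 m/s
V = 33.4321 * 3.6 = 120.4 km/h

120.4


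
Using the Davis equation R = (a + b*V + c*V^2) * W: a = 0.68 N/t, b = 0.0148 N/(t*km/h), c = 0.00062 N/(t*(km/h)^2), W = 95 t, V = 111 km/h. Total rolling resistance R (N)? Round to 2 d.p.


b*V = 0.0148 * 111 = 1.6428
c*V^2 = 0.00062 * 12321 = 7.63902
R_per_t = 0.68 + 1.6428 + 7.63902 = 9.96182 N/t
R_total = 9.96182 * 95 = 946.37 N

946.37


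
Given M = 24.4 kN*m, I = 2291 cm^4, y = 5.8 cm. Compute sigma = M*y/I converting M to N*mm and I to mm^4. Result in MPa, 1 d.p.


Convert units:
M = 24.4 kN*m = 24400000 N*mm
y = 5.8 cm = 58 mm
I = 2291 cm^4 = 22910000 mm^4
sigma = 24400000 * 58 / 22910000
sigma = 61.8 MPa

61.8


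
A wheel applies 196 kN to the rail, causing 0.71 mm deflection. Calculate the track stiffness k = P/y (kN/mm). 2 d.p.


Track stiffness k = P / y
k = 196 / 0.71
k = 276.06 kN/mm

276.06


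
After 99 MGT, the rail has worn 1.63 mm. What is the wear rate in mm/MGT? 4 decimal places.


Wear rate = total wear / cumulative tonnage
Rate = 1.63 / 99
Rate = 0.0165 mm/MGT

0.0165


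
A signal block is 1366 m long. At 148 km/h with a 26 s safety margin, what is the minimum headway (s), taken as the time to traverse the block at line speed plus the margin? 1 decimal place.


V = 148 / 3.6 = 41.1111 m/s
Block traversal time = 1366 / 41.1111 = 33.227 s
Headway = 33.227 + 26
Headway = 59.2 s

59.2


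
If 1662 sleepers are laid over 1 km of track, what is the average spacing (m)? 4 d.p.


Spacing = 1000 m / number of sleepers
Spacing = 1000 / 1662
Spacing = 0.6017 m

0.6017


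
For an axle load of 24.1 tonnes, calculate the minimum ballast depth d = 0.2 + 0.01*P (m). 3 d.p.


d = 0.2 + 0.01 * 24.1
d = 0.2 + 0.241
d = 0.441 m

0.441


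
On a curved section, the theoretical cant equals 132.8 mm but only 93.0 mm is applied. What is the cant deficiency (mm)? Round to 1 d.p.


Cant deficiency = equilibrium cant - actual cant
CD = 132.8 - 93.0
CD = 39.8 mm

39.8


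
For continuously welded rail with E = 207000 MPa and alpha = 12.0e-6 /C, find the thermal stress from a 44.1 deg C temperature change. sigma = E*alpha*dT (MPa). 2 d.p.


sigma = E * alpha * dT
sigma = 207000 * 12.0e-6 * 44.1
sigma = 2.484 * 44.1
sigma = 109.54 MPa

109.54


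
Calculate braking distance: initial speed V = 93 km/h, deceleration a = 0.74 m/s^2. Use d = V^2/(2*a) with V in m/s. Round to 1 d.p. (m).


Convert speed: V = 93 / 3.6 = 25.8333 m/s
V^2 = 667.3611
d = 667.3611 / (2 * 0.74)
d = 667.3611 / 1.48
d = 450.9 m

450.9


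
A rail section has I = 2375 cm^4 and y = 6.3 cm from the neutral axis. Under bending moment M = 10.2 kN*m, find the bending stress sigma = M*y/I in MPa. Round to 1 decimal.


Convert units:
M = 10.2 kN*m = 10200000 N*mm
y = 6.3 cm = 63 mm
I = 2375 cm^4 = 23750000 mm^4
sigma = 10200000 * 63 / 23750000
sigma = 27.1 MPa

27.1


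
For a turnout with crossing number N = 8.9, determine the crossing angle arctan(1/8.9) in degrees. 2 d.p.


1/N = 1/8.9 = 0.11236
angle = arctan(0.11236) = 0.11189 rad
angle = 0.11189 * 180/pi = 6.41 degrees

6.41


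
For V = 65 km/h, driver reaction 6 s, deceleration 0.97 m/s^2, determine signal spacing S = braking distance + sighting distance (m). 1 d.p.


V = 65 / 3.6 = 18.0556 m/s
Braking distance = 18.0556^2 / (2*0.97) = 168.0428 m
Sighting distance = 18.0556 * 6 = 108.3333 m
S = 168.0428 + 108.3333 = 276.4 m

276.4


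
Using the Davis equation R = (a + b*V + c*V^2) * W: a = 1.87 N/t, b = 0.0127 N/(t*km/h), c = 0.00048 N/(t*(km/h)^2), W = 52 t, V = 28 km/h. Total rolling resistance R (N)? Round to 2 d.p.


b*V = 0.0127 * 28 = 0.3556
c*V^2 = 0.00048 * 784 = 0.37632
R_per_t = 1.87 + 0.3556 + 0.37632 = 2.60192 N/t
R_total = 2.60192 * 52 = 135.30 N

135.30


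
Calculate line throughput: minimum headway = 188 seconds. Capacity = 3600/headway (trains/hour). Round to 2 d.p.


Capacity = 3600 / headway
Capacity = 3600 / 188
Capacity = 19.15 trains/hour

19.15


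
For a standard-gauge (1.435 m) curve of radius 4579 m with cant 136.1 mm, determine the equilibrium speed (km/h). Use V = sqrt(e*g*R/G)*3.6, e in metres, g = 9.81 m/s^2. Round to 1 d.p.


Convert cant: e = 136.1 mm = 0.1361 m
V_ms = sqrt(0.1361 * 9.81 * 4579 / 1.435)
V_ms = sqrt(4260.355846) = 65.2714 m/s
V = 65.2714 * 3.6 = 235.0 km/h

235.0


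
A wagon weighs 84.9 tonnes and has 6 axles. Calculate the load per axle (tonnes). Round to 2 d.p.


Load per axle = total weight / number of axles
Load = 84.9 / 6
Load = 14.15 tonnes

14.15


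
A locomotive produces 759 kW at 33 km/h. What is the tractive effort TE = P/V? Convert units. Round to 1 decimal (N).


Convert: P = 759 kW = 759000 W
V = 33 / 3.6 = 9.1667 m/s
TE = 759000 / 9.1667
TE = 82800.0 N

82800.0


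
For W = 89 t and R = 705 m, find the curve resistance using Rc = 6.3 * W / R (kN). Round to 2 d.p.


Rc = 6.3 * W / R
Rc = 6.3 * 89 / 705
Rc = 560.7 / 705
Rc = 0.80 kN

0.80


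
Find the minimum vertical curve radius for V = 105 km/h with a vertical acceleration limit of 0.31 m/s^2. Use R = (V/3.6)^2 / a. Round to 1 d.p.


Convert speed: V = 105 / 3.6 = 29.1667 m/s
V^2 = 850.6944 m^2/s^2
R_v = 850.6944 / 0.31
R_v = 2744.2 m

2744.2


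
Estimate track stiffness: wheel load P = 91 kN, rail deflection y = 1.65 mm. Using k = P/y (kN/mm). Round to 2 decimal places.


Track stiffness k = P / y
k = 91 / 1.65
k = 55.15 kN/mm

55.15


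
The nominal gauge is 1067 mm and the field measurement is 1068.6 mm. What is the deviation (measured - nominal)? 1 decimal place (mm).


Deviation = measured - nominal
Deviation = 1068.6 - 1067
Deviation = 1.6 mm

1.6


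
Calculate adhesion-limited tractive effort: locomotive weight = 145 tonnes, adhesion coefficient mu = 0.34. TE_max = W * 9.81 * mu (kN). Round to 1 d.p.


TE_max = W * g * mu
TE_max = 145 * 9.81 * 0.34
TE_max = 1422.45 * 0.34
TE_max = 483.6 kN

483.6


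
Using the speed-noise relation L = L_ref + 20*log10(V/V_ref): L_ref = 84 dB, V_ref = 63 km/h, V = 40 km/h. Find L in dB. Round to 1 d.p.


V/V_ref = 40 / 63 = 0.634921
log10(0.634921) = -0.197281
20 * -0.197281 = -3.9456
L = 84 + -3.9456 = 80.1 dB

80.1


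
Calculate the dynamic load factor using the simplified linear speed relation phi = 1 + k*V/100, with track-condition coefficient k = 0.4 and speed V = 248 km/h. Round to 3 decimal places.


phi = 1 + k * V / 100
phi = 1 + 0.4 * 248 / 100
phi = 1 + 0.992
phi = 1.992

1.992


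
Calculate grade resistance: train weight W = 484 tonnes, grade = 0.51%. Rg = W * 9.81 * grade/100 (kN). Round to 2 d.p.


Rg = W * 9.81 * grade / 100
Rg = 484 * 9.81 * 0.51 / 100
Rg = 4748.04 * 0.0051
Rg = 24.22 kN

24.22


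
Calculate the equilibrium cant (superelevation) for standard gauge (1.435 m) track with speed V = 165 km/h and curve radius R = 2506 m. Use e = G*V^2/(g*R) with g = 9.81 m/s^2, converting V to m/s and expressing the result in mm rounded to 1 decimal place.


Convert speed: V = 165 / 3.6 = 45.8333 m/s
Apply formula: e = 1.435 * 45.8333^2 / (9.81 * 2506)
e = 1.435 * 2100.6944 / 24583.86
e = 0.122621 m = 122.6 mm

122.6


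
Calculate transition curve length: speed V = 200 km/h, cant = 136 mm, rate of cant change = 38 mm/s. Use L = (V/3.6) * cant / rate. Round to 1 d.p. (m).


Convert speed: V = 200 / 3.6 = 55.5556 m/s
L = 55.5556 * 136 / 38
L = 7555.5556 / 38
L = 198.8 m

198.8


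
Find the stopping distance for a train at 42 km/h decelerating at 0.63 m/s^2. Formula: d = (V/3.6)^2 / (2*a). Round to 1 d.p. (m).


Convert speed: V = 42 / 3.6 = 11.6667 m/s
V^2 = 136.1111
d = 136.1111 / (2 * 0.63)
d = 136.1111 / 1.26
d = 108.0 m

108.0


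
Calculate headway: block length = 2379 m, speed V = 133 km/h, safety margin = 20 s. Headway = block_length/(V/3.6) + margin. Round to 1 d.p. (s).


V = 133 / 3.6 = 36.9444 m/s
Block traversal time = 2379 / 36.9444 = 64.394 s
Headway = 64.394 + 20
Headway = 84.4 s

84.4


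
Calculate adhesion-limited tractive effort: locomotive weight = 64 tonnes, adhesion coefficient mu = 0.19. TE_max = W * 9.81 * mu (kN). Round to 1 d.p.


TE_max = W * g * mu
TE_max = 64 * 9.81 * 0.19
TE_max = 627.84 * 0.19
TE_max = 119.3 kN

119.3


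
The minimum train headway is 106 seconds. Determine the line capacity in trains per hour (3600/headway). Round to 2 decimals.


Capacity = 3600 / headway
Capacity = 3600 / 106
Capacity = 33.96 trains/hour

33.96


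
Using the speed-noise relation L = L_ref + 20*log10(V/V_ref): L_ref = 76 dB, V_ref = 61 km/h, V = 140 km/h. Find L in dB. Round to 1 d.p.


V/V_ref = 140 / 61 = 2.295082
log10(2.295082) = 0.360798
20 * 0.360798 = 7.216
L = 76 + 7.216 = 83.2 dB

83.2


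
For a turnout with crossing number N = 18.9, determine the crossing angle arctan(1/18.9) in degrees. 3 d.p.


1/N = 1/18.9 = 0.05291
angle = arctan(0.05291) = 0.052861 rad
angle = 0.052861 * 180/pi = 3.029 degrees

3.029


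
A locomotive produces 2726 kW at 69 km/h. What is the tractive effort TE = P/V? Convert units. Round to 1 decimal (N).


Convert: P = 2726 kW = 2726000 W
V = 69 / 3.6 = 19.1667 m/s
TE = 2726000 / 19.1667
TE = 142226.1 N

142226.1


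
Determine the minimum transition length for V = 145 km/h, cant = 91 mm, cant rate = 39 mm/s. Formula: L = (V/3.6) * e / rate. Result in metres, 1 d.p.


Convert speed: V = 145 / 3.6 = 40.2778 m/s
L = 40.2778 * 91 / 39
L = 3665.2778 / 39
L = 94.0 m

94.0


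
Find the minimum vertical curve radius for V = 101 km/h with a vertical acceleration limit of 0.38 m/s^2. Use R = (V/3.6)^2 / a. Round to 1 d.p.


Convert speed: V = 101 / 3.6 = 28.0556 m/s
V^2 = 787.1142 m^2/s^2
R_v = 787.1142 / 0.38
R_v = 2071.4 m

2071.4


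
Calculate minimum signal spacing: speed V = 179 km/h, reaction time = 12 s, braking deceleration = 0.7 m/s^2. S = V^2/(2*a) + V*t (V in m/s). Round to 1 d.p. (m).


V = 179 / 3.6 = 49.7222 m/s
Braking distance = 49.7222^2 / (2*0.7) = 1765.9281 m
Sighting distance = 49.7222 * 12 = 596.6667 m
S = 1765.9281 + 596.6667 = 2362.6 m

2362.6


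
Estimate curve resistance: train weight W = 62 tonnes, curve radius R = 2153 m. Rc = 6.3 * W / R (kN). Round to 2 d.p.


Rc = 6.3 * W / R
Rc = 6.3 * 62 / 2153
Rc = 390.6 / 2153
Rc = 0.18 kN

0.18


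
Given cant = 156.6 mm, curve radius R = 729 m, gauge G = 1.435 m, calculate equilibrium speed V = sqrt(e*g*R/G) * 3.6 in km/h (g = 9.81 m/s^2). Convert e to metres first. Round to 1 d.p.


Convert cant: e = 156.6 mm = 0.1566 m
V_ms = sqrt(0.1566 * 9.81 * 729 / 1.435)
V_ms = sqrt(780.434379) = 27.9363 m/s
V = 27.9363 * 3.6 = 100.6 km/h

100.6


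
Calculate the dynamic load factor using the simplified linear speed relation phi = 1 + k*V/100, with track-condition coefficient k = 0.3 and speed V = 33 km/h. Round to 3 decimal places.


phi = 1 + k * V / 100
phi = 1 + 0.3 * 33 / 100
phi = 1 + 0.099
phi = 1.099

1.099


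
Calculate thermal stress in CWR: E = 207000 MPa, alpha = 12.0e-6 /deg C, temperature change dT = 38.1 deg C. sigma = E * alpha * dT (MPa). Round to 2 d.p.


sigma = E * alpha * dT
sigma = 207000 * 12.0e-6 * 38.1
sigma = 2.484 * 38.1
sigma = 94.64 MPa

94.64


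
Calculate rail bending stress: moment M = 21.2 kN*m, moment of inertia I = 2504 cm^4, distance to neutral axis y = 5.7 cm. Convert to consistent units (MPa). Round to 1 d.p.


Convert units:
M = 21.2 kN*m = 21200000 N*mm
y = 5.7 cm = 57 mm
I = 2504 cm^4 = 25040000 mm^4
sigma = 21200000 * 57 / 25040000
sigma = 48.3 MPa

48.3


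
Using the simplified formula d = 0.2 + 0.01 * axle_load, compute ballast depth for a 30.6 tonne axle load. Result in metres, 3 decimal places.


d = 0.2 + 0.01 * 30.6
d = 0.2 + 0.306
d = 0.506 m

0.506


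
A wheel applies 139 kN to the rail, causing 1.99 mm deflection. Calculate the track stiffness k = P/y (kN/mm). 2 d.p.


Track stiffness k = P / y
k = 139 / 1.99
k = 69.85 kN/mm

69.85


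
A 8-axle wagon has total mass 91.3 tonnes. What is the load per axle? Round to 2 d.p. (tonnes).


Load per axle = total weight / number of axles
Load = 91.3 / 8
Load = 11.41 tonnes

11.41


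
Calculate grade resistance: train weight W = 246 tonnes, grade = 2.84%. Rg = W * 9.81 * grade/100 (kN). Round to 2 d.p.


Rg = W * 9.81 * grade / 100
Rg = 246 * 9.81 * 2.84 / 100
Rg = 2413.26 * 0.0284
Rg = 68.54 kN

68.54


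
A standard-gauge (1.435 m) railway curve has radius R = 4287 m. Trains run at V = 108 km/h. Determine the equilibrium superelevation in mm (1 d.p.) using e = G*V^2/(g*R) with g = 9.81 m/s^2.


Convert speed: V = 108 / 3.6 = 30.0 m/s
Apply formula: e = 1.435 * 30.0^2 / (9.81 * 4287)
e = 1.435 * 900.0 / 42055.47
e = 0.030709 m = 30.7 mm

30.7


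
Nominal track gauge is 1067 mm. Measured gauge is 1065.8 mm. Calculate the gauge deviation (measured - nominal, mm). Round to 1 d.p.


Deviation = measured - nominal
Deviation = 1065.8 - 1067
Deviation = -1.2 mm

-1.2


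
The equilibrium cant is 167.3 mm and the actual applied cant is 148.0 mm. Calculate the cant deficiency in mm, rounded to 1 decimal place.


Cant deficiency = equilibrium cant - actual cant
CD = 167.3 - 148.0
CD = 19.3 mm

19.3


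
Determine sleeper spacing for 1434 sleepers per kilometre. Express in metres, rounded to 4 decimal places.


Spacing = 1000 m / number of sleepers
Spacing = 1000 / 1434
Spacing = 0.6974 m

0.6974


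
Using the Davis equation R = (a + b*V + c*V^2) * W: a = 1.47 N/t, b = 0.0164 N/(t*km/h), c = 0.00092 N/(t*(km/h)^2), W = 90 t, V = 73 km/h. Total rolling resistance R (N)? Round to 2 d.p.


b*V = 0.0164 * 73 = 1.1972
c*V^2 = 0.00092 * 5329 = 4.90268
R_per_t = 1.47 + 1.1972 + 4.90268 = 7.56988 N/t
R_total = 7.56988 * 90 = 681.29 N

681.29


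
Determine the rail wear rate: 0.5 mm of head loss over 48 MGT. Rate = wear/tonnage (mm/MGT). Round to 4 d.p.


Wear rate = total wear / cumulative tonnage
Rate = 0.5 / 48
Rate = 0.0104 mm/MGT

0.0104


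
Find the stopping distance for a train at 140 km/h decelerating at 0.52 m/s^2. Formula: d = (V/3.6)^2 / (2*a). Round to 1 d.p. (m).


Convert speed: V = 140 / 3.6 = 38.8889 m/s
V^2 = 1512.3457
d = 1512.3457 / (2 * 0.52)
d = 1512.3457 / 1.04
d = 1454.2 m

1454.2


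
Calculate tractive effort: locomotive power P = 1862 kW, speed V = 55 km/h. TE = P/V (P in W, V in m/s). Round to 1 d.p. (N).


Convert: P = 1862 kW = 1862000 W
V = 55 / 3.6 = 15.2778 m/s
TE = 1862000 / 15.2778
TE = 121876.4 N

121876.4


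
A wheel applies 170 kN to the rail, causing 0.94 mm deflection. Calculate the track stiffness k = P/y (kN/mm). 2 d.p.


Track stiffness k = P / y
k = 170 / 0.94
k = 180.85 kN/mm

180.85


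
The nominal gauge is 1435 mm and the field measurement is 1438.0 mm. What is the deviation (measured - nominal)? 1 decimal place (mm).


Deviation = measured - nominal
Deviation = 1438.0 - 1435
Deviation = 3.0 mm

3.0


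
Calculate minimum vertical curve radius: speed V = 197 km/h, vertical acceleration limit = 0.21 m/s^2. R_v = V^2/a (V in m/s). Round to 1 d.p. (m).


Convert speed: V = 197 / 3.6 = 54.7222 m/s
V^2 = 2994.5216 m^2/s^2
R_v = 2994.5216 / 0.21
R_v = 14259.6 m

14259.6
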